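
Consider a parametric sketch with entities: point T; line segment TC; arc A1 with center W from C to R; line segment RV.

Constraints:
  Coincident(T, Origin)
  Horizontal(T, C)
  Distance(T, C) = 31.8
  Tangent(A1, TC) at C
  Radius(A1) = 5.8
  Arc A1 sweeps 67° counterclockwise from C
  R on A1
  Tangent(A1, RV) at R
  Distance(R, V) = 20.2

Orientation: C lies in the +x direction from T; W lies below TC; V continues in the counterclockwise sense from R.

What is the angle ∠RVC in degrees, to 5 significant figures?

7.8779°

T is at the origin; T and C share the same y with |TC| = 31.8 and C on the +x side, so C = (31.800, 0.0000). A1 meets TC tangentially, so WC is at right angles to TC, so W = C + (0, -5.8) = (31.800, -5.8000). On A1, C sits at bearing 90° from W; a 67° counterclockwise sweep puts R at bearing 157°, so R = W + 5.8·(cos 157°, sin 157°) = (26.461, -3.5338). Tangency of A1 to RV means the radius WR is perpendicular to RV, so RV runs along (−sin 157°, cos 157°); with |RV| = 20.2, V = (18.568, -22.128). Then cos ∠RVC = VR·VC / (|VR||VC|), giving 7.8779°.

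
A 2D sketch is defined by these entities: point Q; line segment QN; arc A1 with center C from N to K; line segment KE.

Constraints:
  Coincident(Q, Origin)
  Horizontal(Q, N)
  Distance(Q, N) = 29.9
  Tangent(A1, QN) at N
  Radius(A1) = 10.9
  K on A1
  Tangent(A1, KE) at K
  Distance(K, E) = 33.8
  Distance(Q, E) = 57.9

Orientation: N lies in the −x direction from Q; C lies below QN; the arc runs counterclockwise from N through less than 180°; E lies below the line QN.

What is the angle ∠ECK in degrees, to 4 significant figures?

72.13°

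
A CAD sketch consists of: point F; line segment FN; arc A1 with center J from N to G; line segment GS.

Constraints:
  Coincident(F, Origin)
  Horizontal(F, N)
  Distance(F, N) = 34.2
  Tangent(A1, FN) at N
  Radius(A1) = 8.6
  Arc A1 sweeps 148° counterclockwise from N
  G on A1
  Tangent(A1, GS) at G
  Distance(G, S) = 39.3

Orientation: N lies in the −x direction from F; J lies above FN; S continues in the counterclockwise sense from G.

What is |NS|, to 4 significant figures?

46.65

F is at the origin; F and N share the same y with |FN| = 34.2 and N on the −x side, so N = (-34.20, 0.000). Since A1 is tangent to FN there, JN ⟂ FN, so J = N + (0, 8.6) = (-34.20, 8.600). On A1, N sits at bearing -90° from J; a 148° counterclockwise sweep puts G at bearing 58°, so G = J + 8.6·(cos 58°, sin 58°) = (-29.64, 15.89). Since A1 is tangent to GS there, JG ⟂ GS, so GS runs along (−sin 58°, cos 58°); with |GS| = 39.3, S = (-62.97, 36.72). Then |NS| = |S − N| = 46.65.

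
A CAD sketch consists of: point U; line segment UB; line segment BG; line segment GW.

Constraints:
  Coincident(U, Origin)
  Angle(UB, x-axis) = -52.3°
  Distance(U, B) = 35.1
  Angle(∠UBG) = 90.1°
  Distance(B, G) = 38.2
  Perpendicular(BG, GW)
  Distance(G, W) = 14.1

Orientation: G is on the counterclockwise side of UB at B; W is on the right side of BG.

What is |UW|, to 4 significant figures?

62.33

U is at the origin; UB runs at -52.3° with length 35.1, so B = 35.1·(cos -52.3°, sin -52.3°) = (21.46, -27.77). ∠UBG = 90.1°, so BG runs at -52.3° + (180° − 90.1°) = 37.60° from the x-axis; with |BG| = 38.2, G = B + 38.2·(cos 37.60°, sin 37.60°) = (51.73, -4.464). The perpendicularity gives GW at right angles to BG; with |GW| = 14.1 on the right of BG, W = G + 14.1·(0.6101, -0.7923) = (60.33, -15.64). Then |UW| = |W − U| = 62.33.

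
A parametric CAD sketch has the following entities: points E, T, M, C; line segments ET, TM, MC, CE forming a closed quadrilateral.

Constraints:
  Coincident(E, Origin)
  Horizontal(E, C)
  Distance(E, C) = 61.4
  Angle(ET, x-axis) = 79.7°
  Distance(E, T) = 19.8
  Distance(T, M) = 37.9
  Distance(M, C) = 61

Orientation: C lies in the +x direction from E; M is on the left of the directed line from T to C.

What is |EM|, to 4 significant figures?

56.32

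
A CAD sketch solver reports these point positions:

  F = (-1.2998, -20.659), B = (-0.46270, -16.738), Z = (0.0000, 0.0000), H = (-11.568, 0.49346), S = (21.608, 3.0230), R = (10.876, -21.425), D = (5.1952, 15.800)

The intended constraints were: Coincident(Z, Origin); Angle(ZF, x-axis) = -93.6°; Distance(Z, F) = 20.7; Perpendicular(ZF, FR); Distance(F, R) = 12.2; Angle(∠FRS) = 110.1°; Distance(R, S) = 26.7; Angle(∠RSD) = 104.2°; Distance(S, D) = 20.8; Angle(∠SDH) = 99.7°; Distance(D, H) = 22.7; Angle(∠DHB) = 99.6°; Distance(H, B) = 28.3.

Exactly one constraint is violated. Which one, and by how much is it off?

Distance(H, B) = 28.3 — off by 7.80.

Z = (0.00, 0.00) ✓; ZF at -93.60° ✓; |ZF| = 20.70 ✓; ∠(ZF, FR) = 90.00° ✓; |FR| = 12.20 ✓; ∠FRS = 110.1° ✓; |RS| = 26.70 ✓; ∠RSD = 104.2° ✓; |SD| = 20.80 ✓; ∠SDH = 99.70° ✓; |DH| = 22.70 ✓; ∠DHB = 99.60° ✓; |HB| = 20.50 ✗.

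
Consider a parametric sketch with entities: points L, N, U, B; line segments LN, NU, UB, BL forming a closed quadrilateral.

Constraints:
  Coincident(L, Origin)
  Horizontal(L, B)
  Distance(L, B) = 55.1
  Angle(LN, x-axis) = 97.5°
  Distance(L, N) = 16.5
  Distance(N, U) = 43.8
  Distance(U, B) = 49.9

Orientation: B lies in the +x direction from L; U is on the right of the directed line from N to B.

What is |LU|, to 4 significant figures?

27.81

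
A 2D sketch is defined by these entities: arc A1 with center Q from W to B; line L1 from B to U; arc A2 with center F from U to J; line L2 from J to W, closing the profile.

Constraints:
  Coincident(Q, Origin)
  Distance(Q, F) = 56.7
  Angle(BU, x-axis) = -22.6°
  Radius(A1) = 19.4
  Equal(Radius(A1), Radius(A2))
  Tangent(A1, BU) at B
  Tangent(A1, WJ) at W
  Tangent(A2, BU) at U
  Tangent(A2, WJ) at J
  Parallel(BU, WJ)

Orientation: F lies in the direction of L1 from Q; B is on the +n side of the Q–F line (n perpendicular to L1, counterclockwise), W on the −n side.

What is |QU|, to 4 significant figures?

59.93

Tangency of A1 to both parallel lines with radius 19.4 puts B and W at Q ± 19.4·n: B = (7.455, 17.91), W = (-7.455, -17.91). Equal radii place U and J the same way about F: U = F + 19.4·n = (59.80, -3.879), J = F − 19.4·n = (44.89, -39.70). Then |QU| = |U − Q| = 59.93.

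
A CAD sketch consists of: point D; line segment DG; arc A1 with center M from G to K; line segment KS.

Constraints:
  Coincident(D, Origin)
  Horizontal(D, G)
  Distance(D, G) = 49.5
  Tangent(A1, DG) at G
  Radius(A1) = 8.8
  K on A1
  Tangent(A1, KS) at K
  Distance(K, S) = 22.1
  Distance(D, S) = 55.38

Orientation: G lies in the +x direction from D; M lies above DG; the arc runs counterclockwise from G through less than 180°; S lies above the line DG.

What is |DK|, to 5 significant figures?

58.511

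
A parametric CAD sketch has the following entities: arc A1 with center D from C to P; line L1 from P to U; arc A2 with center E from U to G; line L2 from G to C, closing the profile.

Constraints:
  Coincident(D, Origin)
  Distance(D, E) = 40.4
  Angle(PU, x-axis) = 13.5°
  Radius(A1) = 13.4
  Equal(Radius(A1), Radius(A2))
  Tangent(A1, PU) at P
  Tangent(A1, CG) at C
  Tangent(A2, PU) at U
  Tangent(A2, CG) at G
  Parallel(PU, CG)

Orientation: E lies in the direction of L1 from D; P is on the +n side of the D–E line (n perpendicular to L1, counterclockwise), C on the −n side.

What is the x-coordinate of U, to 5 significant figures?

36.156

The slot axis is L1's direction at 13.5°, so u = (cos 13.5°, sin 13.5°) = (0.97237, 0.23345) and n = (−sin 13.5°, cos 13.5°) = (-0.23345, 0.97237). D is at the origin and E lies 40.4 along u from D, so E = 40.4·u = (39.284, 9.4312). Tangency of A1 to both parallel lines with radius 13.4 puts P and C at D ± 13.4·n: P = (-3.1282, 13.030), C = (3.1282, -13.030). Equal radii place U and G the same way about E: U = E + 13.4·n = (36.156, 22.461), G = E − 13.4·n = (42.412, -3.5986). So U.x = 36.156.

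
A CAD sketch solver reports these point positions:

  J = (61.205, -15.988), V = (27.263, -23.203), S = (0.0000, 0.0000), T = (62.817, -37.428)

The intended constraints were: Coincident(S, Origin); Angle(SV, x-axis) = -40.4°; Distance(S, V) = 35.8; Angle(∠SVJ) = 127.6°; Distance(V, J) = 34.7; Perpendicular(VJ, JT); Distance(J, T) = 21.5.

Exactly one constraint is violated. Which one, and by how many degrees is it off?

Perpendicular(VJ, JT) — off by 7.70°.

S = (0.00, 0.00) ✓; SV at -40.40° ✓; |SV| = 35.80 ✓; ∠SVJ = 127.6° ✓; |VJ| = 34.70 ✓; ∠(VJ, JT) = 97.70° ✗; |JT| = 21.50 ✓.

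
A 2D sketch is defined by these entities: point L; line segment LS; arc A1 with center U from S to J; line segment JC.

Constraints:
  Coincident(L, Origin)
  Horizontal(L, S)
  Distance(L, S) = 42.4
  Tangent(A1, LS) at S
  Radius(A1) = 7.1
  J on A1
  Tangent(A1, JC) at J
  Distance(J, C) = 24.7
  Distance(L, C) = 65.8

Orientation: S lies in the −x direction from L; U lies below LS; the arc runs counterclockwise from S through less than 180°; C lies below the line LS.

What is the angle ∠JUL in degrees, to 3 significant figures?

141°

Checks: L = (0.00, 0.00) ✓; |UJ| = 7.100 ✓; ∠(UJ, JC) = 90.00° ✓; |JC| = 24.70 ✓; |LC| = 65.80 ✓.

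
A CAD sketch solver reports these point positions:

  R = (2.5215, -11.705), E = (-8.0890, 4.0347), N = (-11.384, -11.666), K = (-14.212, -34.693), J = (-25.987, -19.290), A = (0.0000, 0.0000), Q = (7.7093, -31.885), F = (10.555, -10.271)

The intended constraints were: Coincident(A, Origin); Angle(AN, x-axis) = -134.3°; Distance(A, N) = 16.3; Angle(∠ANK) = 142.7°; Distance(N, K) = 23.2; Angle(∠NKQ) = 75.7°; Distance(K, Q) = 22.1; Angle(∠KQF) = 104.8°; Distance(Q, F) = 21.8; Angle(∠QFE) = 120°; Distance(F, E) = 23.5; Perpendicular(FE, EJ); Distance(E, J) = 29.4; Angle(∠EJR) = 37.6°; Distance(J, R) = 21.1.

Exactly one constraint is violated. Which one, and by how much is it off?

Distance(J, R) = 21.1 — off by 8.40.

A = (0.00, 0.00) ✓; AN at -134.3° ✓; |AN| = 16.30 ✓; ∠ANK = 142.7° ✓; |NK| = 23.20 ✓; ∠NKQ = 75.70° ✓; |KQ| = 22.10 ✓; ∠KQF = 104.8° ✓; |QF| = 21.80 ✓; ∠QFE = 120.0° ✓; |FE| = 23.50 ✓; ∠(FE, EJ) = 90.00° ✓; |EJ| = 29.40 ✓; ∠EJR = 37.60° ✓; |JR| = 29.50 ✗.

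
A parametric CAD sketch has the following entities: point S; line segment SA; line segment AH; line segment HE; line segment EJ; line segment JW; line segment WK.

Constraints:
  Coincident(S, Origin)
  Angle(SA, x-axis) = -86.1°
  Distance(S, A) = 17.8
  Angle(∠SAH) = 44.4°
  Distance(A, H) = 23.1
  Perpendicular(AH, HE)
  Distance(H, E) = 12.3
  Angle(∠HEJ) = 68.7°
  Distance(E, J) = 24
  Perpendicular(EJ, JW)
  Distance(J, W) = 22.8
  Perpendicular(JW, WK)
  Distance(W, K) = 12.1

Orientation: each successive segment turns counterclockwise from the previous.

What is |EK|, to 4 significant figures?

25.72

S is at the origin; SA runs at -86.1° with length 17.8, so A = (1.211, -17.76). ∠SAH = 44.4° gives AH at 49.50° from the x-axis; with |AH| = 23.1, H = (16.21, -0.1934). AH ⟂ HE, so HE runs at 139.5°; with |HE| = 12.3, E = (6.860, 7.795). ∠HEJ = 68.7° gives EJ at -109.2° from the x-axis; with |EJ| = 24.0, J = (-1.033, -14.87). EJ is perpendicular to JW, so JW runs at -19.20°; with |JW| = 22.8, W = (20.50, -22.37). JW ⟂ WK, so WK runs at 70.80°; with |WK| = 12.1, K = (24.48, -10.94). Then |EK| = |K − E| = 25.72.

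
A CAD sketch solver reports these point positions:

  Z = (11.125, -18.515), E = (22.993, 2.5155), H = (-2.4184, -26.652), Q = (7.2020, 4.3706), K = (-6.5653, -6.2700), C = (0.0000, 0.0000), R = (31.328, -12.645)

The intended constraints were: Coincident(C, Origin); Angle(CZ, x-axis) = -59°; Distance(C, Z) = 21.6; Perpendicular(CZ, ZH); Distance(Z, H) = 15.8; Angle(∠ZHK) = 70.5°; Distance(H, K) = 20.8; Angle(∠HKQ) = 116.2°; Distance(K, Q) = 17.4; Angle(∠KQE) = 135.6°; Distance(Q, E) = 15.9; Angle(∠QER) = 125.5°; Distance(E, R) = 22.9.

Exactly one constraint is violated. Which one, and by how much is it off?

Distance(E, R) = 22.9 — off by 5.60.

C = (0.00, 0.00) ✓; CZ at -59.00° ✓; |CZ| = 21.60 ✓; ∠(CZ, ZH) = 90.00° ✓; |ZH| = 15.80 ✓; ∠ZHK = 70.50° ✓; |HK| = 20.80 ✓; ∠HKQ = 116.2° ✓; |KQ| = 17.40 ✓; ∠KQE = 135.6° ✓; |QE| = 15.90 ✓; ∠QER = 125.5° ✓; |ER| = 17.30 ✗.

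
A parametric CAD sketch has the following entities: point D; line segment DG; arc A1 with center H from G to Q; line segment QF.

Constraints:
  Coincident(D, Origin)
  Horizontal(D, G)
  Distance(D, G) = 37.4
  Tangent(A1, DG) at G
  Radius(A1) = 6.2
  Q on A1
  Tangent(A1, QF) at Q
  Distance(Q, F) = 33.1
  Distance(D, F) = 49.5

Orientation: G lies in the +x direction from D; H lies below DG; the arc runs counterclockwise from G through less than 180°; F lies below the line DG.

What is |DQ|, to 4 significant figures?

31.78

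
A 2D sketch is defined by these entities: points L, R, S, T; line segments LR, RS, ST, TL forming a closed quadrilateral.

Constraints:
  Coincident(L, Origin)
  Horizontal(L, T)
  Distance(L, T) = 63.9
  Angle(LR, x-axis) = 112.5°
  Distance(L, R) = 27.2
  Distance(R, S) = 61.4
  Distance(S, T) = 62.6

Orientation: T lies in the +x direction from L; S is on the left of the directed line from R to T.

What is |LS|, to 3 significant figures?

71.4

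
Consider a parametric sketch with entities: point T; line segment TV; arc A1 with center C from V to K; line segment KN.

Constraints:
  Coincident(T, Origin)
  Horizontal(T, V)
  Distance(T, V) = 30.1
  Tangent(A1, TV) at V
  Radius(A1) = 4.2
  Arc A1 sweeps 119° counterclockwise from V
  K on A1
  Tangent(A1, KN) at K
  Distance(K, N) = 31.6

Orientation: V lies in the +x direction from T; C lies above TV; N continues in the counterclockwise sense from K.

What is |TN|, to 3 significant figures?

38.6

T is at the origin; TV is horizontal with |TV| = 30.1 and V on the +x side, so V = (30.1, 0.00). The tangent condition forces CV to be normal to TV, so C = V + (0, 4.2) = (30.1, 4.20). On A1, V sits at bearing -90° from C; a 119° counterclockwise sweep puts K at bearing 29°, so K = C + 4.2·(cos 29°, sin 29°) = (33.8, 6.24). Since A1 is tangent to KN there, CK ⟂ KN, so KN runs along (−sin 29°, cos 29°); with |KN| = 31.6, N = (18.5, 33.9). Then |TN| = |N − T| = 38.6.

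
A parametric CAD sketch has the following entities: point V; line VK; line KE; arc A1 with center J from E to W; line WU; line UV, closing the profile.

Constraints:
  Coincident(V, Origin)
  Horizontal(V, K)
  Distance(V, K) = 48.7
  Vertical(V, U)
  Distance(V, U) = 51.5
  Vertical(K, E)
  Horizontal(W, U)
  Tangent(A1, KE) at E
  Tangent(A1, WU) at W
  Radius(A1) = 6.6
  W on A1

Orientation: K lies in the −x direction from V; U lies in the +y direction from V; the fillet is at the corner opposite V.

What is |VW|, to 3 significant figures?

66.5

The virtual corner opposite V is at (-48.7, 51.5). Since A1 is tangent to KE there, JE ⟂ KE and the tangent condition forces JW to be normal to WU, with radius 6.6, so the center J sits 6.6 in from both sides at J = (-42.1, 44.9). That places the tangent points at E = (-48.7, 44.9) on KE and W = (-42.1, 51.5) on WU. Then |VW| = |W − V| = 66.5.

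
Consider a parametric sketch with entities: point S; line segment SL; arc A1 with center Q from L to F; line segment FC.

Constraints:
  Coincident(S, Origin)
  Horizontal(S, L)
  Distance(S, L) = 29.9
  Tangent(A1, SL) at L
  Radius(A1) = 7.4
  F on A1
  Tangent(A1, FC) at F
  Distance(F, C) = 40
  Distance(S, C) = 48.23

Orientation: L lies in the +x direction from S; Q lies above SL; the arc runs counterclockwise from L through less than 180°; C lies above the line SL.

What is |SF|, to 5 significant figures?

37.945

Checks: S = (0.00, 0.00) ✓; |QF| = 7.400 ✓; ∠(QF, FC) = 90.00° ✓; |FC| = 40.00 ✓; |SC| = 48.23 ✓.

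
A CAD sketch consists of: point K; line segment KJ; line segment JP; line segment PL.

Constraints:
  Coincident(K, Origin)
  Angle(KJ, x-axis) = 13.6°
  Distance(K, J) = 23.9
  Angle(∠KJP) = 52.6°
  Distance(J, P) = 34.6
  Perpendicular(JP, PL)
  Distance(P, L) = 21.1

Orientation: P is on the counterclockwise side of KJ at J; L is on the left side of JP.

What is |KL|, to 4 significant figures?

20.19

K is at the origin; KJ runs at 13.6° with length 23.9, so J = 23.9·(cos 13.6°, sin 13.6°) = (23.23, 5.620). ∠KJP = 52.6°, so JP runs at 13.6° + (180° − 52.6°) = 141.0° from the x-axis; with |JP| = 34.6, P = J + 34.6·(cos 141.0°, sin 141.0°) = (-3.659, 27.39). JP ⟂ PL; with |PL| = 21.1 on the left of JP, L = P + 21.1·(-0.6293, -0.7771) = (-16.94, 11.00). Then |KL| = |L − K| = 20.19.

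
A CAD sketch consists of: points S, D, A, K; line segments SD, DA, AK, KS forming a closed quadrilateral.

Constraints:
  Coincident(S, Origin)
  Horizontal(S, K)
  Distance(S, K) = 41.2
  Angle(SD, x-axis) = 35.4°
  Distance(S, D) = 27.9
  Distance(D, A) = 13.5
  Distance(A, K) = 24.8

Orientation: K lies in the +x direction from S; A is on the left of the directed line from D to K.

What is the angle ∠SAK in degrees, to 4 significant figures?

72.09°

Checks: SD at 35.40° ✓; |DA| = 13.50 ✓; |AK| = 24.80 ✓.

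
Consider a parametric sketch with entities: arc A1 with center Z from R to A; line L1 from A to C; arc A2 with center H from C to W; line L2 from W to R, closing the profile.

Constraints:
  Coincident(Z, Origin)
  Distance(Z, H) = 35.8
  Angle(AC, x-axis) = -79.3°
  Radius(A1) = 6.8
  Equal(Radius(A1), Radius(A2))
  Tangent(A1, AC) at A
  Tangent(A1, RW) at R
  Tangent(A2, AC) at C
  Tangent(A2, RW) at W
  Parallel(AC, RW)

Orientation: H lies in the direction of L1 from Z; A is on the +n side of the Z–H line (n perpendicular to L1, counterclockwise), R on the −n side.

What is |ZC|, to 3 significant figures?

36.4

The slot axis is L1's direction at -79.3°, so u = (cos -79.3°, sin -79.3°) = (0.186, -0.983) and n = (−sin -79.3°, cos -79.3°) = (0.983, 0.186). Z is at the origin and H lies 35.8 along u from Z, so H = 35.8·u = (6.65, -35.2). Tangency of A1 to both parallel lines with radius 6.8 puts A and R at Z ± 6.8·n: A = (6.68, 1.26), R = (-6.68, -1.26). Equal radii place C and W the same way about H: C = H + 6.8·n = (13.3, -33.9), W = H − 6.8·n = (-0.0349, -36.4). Then |ZC| = |C − Z| = 36.4.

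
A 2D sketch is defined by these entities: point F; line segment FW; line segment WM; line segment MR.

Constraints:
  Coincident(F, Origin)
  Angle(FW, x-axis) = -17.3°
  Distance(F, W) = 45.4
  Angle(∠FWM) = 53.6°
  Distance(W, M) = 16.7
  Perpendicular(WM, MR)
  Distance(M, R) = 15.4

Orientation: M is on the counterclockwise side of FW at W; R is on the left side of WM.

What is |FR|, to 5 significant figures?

23.492

∠FWM = 53.6°, so WM runs at -17.3° + (180° − 53.6°) = 109.10° from the x-axis; with |WM| = 16.7, M = W + 16.7·(cos 109.10°, sin 109.10°) = (37.882, 2.2798). The perpendicularity gives MR at right angles to WM; with |MR| = 15.4 on the left of WM, R = M + 15.4·(-0.94495, -0.32722) = (23.329, -2.7593). Then |FR| = |R − F| = 23.492.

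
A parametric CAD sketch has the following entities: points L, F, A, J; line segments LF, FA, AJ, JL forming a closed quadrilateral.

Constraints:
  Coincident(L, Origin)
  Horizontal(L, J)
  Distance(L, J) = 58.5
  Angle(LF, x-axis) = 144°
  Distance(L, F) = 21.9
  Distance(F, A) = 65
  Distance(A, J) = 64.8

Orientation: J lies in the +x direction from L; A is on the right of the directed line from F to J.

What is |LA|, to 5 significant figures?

46.541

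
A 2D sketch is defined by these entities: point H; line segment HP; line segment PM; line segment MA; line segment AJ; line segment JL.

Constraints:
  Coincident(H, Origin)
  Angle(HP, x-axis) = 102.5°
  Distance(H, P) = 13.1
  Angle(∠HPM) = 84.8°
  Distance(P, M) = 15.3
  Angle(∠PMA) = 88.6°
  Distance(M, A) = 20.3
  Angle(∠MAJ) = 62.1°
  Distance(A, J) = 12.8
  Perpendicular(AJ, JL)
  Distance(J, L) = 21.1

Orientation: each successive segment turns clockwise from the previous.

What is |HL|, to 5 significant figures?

21.603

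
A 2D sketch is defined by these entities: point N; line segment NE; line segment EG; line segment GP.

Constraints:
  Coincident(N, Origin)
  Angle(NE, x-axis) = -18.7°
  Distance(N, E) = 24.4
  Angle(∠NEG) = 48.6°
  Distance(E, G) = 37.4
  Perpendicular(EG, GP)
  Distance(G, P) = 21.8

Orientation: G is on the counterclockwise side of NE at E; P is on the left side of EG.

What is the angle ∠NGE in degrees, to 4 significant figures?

40.72°

N is at the origin; NE runs at -18.7° with length 24.4, so E = 24.4·(cos -18.7°, sin -18.7°) = (23.11, -7.823). ∠NEG = 48.6°, so EG runs at -18.7° + (180° − 48.6°) = 112.7° from the x-axis; with |EG| = 37.4, G = E + 37.4·(cos 112.7°, sin 112.7°) = (8.679, 26.68). Then cos ∠NGE = GN·GE / (|GN||GE|), giving 40.72°.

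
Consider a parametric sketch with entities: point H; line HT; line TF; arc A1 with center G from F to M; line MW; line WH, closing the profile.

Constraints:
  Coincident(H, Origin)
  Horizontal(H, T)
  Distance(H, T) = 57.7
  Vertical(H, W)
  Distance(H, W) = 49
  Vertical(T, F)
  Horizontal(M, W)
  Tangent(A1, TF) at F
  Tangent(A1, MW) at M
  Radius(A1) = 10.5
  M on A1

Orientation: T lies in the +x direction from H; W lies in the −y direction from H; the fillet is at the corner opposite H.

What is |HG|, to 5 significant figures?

60.911

H is at the origin; HT is horizontal with |HT| = 57.7 and T on the +x side, so T = (57.700, 0.0000). HW is vertical with |HW| = 49.0 and W on the −y side, so W = (0.0000, -49.000). The virtual corner opposite H is at (57.700, -49.000). Tangency of A1 to TF means the radius GF is perpendicular to TF and tangency of A1 to MW means the radius GM is perpendicular to MW, with radius 10.5, so the center G sits 10.5 in from both sides at G = (47.200, -38.500). Then |HG| = |G − H| = 60.911.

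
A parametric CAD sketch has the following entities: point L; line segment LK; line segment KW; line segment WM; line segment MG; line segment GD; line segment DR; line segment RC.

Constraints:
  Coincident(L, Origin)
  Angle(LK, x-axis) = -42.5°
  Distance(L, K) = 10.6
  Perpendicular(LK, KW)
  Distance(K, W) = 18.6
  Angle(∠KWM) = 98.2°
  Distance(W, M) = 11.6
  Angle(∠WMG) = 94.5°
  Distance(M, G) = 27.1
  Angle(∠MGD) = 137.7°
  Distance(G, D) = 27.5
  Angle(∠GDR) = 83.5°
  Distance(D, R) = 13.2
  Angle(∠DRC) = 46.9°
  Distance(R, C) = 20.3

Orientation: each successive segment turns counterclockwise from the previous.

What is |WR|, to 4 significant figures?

41.48

L is at the origin; LK runs at -42.5° with length 10.6, so K = (7.815, -7.161). LK is perpendicular to KW, so KW runs at 47.50°; with |KW| = 18.6, W = (20.38, 6.552). ∠KWM = 98.2° gives WM at 129.3° from the x-axis; with |WM| = 11.6, M = (13.03, 15.53). ∠WMG = 94.5° gives MG at -145.2° from the x-axis; with |MG| = 27.1, G = (-9.219, 0.06231). ∠MGD = 137.7° gives GD at -102.9° from the x-axis; with |GD| = 27.5, D = (-15.36, -26.74). ∠GDR = 83.5° gives DR at -6.400° from the x-axis; with |DR| = 13.2, R = (-2.241, -28.22). Then |WR| = |R − W| = 41.48.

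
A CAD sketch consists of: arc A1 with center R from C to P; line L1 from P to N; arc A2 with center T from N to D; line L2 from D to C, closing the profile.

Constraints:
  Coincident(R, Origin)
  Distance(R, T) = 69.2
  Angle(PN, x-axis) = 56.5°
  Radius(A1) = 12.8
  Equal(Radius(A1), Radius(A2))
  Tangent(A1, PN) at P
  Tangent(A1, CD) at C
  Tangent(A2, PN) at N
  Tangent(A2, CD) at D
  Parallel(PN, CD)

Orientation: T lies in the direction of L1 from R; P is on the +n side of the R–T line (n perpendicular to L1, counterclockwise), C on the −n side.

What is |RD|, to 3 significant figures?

70.4

The slot axis is L1's direction at 56.5°, so u = (cos 56.5°, sin 56.5°) = (0.552, 0.834) and n = (−sin 56.5°, cos 56.5°) = (-0.834, 0.552). R is at the origin and T lies 69.2 along u from R, so T = 69.2·u = (38.2, 57.7). Tangency of A1 to both parallel lines with radius 12.8 puts P and C at R ± 12.8·n: P = (-10.7, 7.06), C = (10.7, -7.06). Equal radii place N and D the same way about T: N = T + 12.8·n = (27.5, 64.8), D = T − 12.8·n = (48.9, 50.6). Then |RD| = |D − R| = 70.4.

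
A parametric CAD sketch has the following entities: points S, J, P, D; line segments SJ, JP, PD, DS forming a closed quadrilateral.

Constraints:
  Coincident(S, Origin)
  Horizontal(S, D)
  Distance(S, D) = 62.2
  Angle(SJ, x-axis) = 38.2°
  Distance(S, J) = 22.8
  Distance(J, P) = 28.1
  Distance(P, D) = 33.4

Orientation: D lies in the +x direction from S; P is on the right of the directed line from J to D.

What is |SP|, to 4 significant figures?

32.54

Checks: |JP| = 28.10 ✓; |PD| = 33.40 ✓.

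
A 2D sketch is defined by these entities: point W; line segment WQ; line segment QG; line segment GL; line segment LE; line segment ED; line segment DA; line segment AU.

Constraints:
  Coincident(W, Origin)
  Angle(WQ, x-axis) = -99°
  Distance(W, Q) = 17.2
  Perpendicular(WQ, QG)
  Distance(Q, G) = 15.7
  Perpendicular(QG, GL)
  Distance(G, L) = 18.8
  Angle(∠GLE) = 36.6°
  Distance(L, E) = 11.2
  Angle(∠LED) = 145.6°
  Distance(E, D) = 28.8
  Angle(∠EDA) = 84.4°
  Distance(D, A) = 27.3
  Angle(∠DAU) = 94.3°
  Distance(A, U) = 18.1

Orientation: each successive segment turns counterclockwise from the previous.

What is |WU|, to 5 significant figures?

39.085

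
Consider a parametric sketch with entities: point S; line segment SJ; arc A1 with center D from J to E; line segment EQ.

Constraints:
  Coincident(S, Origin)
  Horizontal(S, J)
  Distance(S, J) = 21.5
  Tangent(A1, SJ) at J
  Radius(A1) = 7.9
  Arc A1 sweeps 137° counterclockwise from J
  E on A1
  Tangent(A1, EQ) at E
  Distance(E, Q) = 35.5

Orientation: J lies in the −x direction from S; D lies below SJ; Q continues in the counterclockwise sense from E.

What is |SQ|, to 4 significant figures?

37.90

S is at the origin; SJ is horizontal with |SJ| = 21.5 and J on the −x side, so J = (-21.50, 0.000). A1 meets SJ tangentially, so DJ is at right angles to SJ, so D = J + (0, -7.9) = (-21.50, -7.900). On A1, J sits at bearing 90° from D; a 137° counterclockwise sweep puts E at bearing 227°, so E = D + 7.9·(cos 227°, sin 227°) = (-26.89, -13.68). Since A1 is tangent to EQ there, DE ⟂ EQ, so EQ runs along (−sin 227°, cos 227°); with |EQ| = 35.5, Q = (-0.9247, -37.89). Then |SQ| = |Q − S| = 37.90.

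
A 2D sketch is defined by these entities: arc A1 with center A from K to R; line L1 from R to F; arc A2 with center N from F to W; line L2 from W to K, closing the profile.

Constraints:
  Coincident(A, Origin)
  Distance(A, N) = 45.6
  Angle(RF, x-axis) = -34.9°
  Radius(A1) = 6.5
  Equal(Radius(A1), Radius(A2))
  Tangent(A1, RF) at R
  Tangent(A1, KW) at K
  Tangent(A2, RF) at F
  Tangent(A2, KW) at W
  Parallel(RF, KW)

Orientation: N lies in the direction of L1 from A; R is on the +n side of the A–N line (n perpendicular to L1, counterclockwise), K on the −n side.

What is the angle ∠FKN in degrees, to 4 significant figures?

7.800°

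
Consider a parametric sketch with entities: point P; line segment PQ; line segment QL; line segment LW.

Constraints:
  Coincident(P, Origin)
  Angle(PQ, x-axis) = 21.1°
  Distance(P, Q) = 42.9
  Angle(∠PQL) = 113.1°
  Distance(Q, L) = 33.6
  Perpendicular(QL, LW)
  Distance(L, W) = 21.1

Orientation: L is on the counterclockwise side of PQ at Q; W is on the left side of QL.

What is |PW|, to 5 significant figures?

53.669

P is at the origin; PQ runs at 21.1° with length 42.9, so Q = 42.9·(cos 21.1°, sin 21.1°) = (40.024, 15.444). ∠PQL = 113.1°, so QL runs at 21.1° + (180° − 113.1°) = 88.000° from the x-axis; with |QL| = 33.6, L = Q + 33.6·(cos 88.000°, sin 88.000°) = (41.196, 49.023). QL ⟂ LW; with |LW| = 21.1 on the left of QL, W = L + 21.1·(-0.99939, 0.034899) = (20.109, 49.760). Then |PW| = |W − P| = 53.669.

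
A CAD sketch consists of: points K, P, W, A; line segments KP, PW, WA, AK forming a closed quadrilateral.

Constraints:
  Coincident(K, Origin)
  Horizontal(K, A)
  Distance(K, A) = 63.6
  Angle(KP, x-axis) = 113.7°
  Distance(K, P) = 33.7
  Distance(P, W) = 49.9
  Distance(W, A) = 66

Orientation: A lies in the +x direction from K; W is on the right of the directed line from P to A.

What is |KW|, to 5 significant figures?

17.202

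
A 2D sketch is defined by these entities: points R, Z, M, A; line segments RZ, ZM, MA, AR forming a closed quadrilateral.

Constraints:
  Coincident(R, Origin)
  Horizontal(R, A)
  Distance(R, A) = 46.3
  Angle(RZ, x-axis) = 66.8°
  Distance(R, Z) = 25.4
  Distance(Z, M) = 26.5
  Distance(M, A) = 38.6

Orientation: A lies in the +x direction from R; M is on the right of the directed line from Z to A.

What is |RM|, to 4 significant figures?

8.400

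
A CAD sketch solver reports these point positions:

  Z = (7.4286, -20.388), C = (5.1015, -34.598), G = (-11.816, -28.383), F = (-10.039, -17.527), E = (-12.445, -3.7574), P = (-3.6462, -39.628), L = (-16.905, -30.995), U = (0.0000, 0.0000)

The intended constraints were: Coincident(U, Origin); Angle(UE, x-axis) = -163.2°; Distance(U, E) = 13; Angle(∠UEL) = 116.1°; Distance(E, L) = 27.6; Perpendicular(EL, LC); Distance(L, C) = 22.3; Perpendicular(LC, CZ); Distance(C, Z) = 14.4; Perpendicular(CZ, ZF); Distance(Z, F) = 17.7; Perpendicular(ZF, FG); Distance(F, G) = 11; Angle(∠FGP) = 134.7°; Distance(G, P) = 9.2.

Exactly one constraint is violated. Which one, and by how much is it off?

Distance(G, P) = 9.2 — off by 4.70.

U = (0.00, 0.00) ✓; UE at -163.2° ✓; |UE| = 13.00 ✓; ∠UEL = 116.1° ✓; |EL| = 27.60 ✓; ∠(EL, LC) = 90.00° ✓; |LC| = 22.30 ✓; ∠(LC, CZ) = 90.00° ✓; |CZ| = 14.40 ✓; ∠(CZ, ZF) = 90.00° ✓; |ZF| = 17.70 ✓; ∠(ZF, FG) = 90.01° ✓; |FG| = 11.00 ✓; ∠FGP = 134.7° ✓; |GP| = 13.90 ✗.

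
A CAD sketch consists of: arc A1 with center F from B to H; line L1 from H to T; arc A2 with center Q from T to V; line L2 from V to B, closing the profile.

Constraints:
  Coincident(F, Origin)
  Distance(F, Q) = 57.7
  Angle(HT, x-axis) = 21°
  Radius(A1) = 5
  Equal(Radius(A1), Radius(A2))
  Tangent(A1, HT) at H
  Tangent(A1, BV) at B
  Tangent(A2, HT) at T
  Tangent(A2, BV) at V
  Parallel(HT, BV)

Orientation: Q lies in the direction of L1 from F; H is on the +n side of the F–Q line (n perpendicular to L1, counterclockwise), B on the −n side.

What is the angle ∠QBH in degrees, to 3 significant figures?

85.0°

The slot axis is L1's direction at 21.0°, so u = (cos 21.0°, sin 21.0°) = (0.934, 0.358) and n = (−sin 21.0°, cos 21.0°) = (-0.358, 0.934). F is at the origin and Q lies 57.7 along u from F, so Q = 57.7·u = (53.9, 20.7). Tangency of A1 to both parallel lines with radius 5.0 puts H and B at F ± 5.0·n: H = (-1.79, 4.67), B = (1.79, -4.67). Then cos ∠QBH = BQ·BH / (|BQ||BH|), giving 85.0°.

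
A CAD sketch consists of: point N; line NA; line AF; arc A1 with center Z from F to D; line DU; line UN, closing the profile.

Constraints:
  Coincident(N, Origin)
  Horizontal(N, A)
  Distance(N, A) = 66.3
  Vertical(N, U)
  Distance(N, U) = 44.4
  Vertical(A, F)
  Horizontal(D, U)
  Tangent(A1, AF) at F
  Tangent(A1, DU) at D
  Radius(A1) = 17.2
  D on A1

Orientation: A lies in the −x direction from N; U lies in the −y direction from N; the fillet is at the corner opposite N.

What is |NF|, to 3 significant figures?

71.7

N is at the origin; NA is horizontal with |NA| = 66.3 and A on the −x side, so A = (-66.3, 0.00). N and U share the same x with |NU| = 44.4 and U on the −y side, so U = (0.00, -44.4). The virtual corner opposite N is at (-66.3, -44.4). Since A1 is tangent to AF there, ZF ⟂ AF and tangency of A1 to DU means the radius ZD is perpendicular to DU, with radius 17.2, so the center Z sits 17.2 in from both sides at Z = (-49.1, -27.2). That places the tangent points at F = (-66.3, -27.2) on AF and D = (-49.1, -44.4) on DU. Then |NF| = |F − N| = 71.7.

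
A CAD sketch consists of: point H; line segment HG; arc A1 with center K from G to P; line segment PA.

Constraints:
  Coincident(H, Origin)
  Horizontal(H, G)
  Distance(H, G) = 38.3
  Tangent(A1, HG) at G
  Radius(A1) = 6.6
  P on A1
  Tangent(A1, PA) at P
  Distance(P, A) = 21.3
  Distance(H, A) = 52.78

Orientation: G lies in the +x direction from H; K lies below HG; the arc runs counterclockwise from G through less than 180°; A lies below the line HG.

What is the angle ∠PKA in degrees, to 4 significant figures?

72.78°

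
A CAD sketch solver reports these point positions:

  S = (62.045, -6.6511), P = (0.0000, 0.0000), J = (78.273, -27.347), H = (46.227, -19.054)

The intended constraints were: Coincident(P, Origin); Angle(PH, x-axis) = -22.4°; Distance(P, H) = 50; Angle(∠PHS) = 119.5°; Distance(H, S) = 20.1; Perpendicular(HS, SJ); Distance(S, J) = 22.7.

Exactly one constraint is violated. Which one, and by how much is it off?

Distance(S, J) = 22.7 — off by 3.60.

P = (0.00, 0.00) ✓; PH at -22.40° ✓; |PH| = 50.00 ✓; ∠PHS = 119.5° ✓; |HS| = 20.10 ✓; ∠(HS, SJ) = 90.00° ✓; |SJ| = 26.30 ✗.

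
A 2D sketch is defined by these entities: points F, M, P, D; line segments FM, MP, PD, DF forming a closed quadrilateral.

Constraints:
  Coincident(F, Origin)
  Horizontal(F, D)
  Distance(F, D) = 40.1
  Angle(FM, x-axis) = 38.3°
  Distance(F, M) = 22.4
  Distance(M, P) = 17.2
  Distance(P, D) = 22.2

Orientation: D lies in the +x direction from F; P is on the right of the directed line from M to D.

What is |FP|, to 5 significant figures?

18.447

Checks: |MP| = 17.20 ✓; |PD| = 22.20 ✓.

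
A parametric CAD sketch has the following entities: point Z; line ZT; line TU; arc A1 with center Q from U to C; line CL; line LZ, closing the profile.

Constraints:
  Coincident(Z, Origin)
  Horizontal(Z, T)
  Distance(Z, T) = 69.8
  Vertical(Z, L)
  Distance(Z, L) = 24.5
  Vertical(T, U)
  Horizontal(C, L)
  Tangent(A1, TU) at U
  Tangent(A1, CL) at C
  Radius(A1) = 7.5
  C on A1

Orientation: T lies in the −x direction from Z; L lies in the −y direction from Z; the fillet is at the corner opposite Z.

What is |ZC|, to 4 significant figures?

66.94

Z is at the origin; Z and T share the same y with |ZT| = 69.8 and T on the −x side, so T = (-69.80, 0.000). Z and L share the same x with |ZL| = 24.5 and L on the −y side, so L = (0.000, -24.50). The virtual corner opposite Z is at (-69.80, -24.50). Tangency of A1 to TU means the radius QU is perpendicular to TU and A1 meets CL tangentially, so QC is at right angles to CL, with radius 7.5, so the center Q sits 7.5 in from both sides at Q = (-62.30, -17.00). That places the tangent points at U = (-69.80, -17.00) on TU and C = (-62.30, -24.50) on CL. Then |ZC| = |C − Z| = 66.94.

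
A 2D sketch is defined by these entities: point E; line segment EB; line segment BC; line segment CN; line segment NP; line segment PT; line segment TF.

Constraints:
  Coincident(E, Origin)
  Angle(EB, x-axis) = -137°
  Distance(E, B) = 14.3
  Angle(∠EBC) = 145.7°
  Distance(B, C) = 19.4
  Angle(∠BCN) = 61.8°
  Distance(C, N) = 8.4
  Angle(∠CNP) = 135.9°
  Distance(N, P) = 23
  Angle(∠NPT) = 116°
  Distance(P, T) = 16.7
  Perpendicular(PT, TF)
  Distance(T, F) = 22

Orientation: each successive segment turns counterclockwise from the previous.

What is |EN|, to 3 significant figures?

27.3

∠EBC = 145.7° gives BC at -103° from the x-axis; with |BC| = 19.4, C = (-14.7, -28.7). ∠BCN = 61.8° gives CN at 15.5° from the x-axis; with |CN| = 8.4, N = (-6.63, -26.4). Then |EN| = |N − E| = 27.3.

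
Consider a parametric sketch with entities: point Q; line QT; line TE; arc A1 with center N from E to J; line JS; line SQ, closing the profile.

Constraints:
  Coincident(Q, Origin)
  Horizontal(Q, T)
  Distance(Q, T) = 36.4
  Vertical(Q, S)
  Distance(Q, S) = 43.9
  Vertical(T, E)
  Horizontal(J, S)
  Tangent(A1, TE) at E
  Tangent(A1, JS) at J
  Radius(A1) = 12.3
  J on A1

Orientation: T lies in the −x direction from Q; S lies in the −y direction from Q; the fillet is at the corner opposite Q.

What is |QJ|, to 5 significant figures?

50.080

Q is at the origin; QT is horizontal with |QT| = 36.4 and T on the −x side, so T = (-36.400, 0.0000). Q and S share the same x with |QS| = 43.9 and S on the −y side, so S = (0.0000, -43.900). The virtual corner opposite Q is at (-36.400, -43.900). The tangent condition forces NE to be normal to TE and since A1 is tangent to JS there, NJ ⟂ JS, with radius 12.3, so the center N sits 12.3 in from both sides at N = (-24.100, -31.600). That places the tangent points at E = (-36.400, -31.600) on TE and J = (-24.100, -43.900) on JS. Then |QJ| = |J − Q| = 50.080.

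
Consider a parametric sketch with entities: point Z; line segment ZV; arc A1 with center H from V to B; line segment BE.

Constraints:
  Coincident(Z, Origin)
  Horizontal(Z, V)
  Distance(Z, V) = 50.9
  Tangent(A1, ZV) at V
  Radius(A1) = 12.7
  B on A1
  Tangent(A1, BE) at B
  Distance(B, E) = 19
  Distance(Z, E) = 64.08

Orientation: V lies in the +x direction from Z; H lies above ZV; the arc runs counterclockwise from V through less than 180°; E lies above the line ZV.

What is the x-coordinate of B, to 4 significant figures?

62.17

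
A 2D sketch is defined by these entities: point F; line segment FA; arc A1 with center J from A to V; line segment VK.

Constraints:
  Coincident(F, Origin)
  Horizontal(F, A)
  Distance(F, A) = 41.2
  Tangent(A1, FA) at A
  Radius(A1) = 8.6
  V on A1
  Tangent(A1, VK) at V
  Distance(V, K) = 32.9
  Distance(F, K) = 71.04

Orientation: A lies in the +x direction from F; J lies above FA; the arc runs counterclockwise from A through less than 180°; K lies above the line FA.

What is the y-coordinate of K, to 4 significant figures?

36.12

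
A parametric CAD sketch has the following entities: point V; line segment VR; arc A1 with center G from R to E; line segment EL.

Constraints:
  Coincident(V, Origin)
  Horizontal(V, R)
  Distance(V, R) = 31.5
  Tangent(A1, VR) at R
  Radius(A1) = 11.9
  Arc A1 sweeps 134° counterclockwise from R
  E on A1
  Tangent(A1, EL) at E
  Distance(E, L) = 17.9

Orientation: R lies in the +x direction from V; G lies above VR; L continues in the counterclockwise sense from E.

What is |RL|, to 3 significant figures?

33.3

V is at the origin; V and R share the same y with |VR| = 31.5 and R on the +x side, so R = (31.5, 0.00). Tangency of A1 to VR means the radius GR is perpendicular to VR, so G = R + (0, 11.9) = (31.5, 11.9). On A1, R sits at bearing -90° from G; a 134° counterclockwise sweep puts E at bearing 44°, so E = G + 11.9·(cos 44°, sin 44°) = (40.1, 20.2). Tangency of A1 to EL means the radius GE is perpendicular to EL, so EL runs along (−sin 44°, cos 44°); with |EL| = 17.9, L = (27.6, 33.0). Then |RL| = |L − R| = 33.3.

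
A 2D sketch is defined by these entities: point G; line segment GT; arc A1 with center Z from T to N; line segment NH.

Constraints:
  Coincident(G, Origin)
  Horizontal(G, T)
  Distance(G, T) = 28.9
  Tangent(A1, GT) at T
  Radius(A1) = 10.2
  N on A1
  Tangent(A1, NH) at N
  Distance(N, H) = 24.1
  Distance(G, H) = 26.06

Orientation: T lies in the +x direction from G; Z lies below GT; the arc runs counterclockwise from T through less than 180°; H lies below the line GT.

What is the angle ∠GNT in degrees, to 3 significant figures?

138°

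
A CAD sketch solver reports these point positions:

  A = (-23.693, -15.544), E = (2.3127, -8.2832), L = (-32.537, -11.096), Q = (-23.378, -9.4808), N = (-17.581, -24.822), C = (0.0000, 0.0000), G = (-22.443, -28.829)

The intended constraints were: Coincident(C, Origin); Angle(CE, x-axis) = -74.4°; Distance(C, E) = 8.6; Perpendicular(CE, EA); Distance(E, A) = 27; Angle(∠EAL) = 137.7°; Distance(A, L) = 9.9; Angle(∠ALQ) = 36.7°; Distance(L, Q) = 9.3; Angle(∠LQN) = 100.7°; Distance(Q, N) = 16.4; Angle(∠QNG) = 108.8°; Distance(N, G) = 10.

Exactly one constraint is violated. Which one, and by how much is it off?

Distance(N, G) = 10 — off by 3.70.

C = (0.00, 0.00) ✓; CE at -74.40° ✓; |CE| = 8.600 ✓; ∠(CE, EA) = 90.00° ✓; |EA| = 27.00 ✓; ∠EAL = 137.7° ✓; |AL| = 9.900 ✓; ∠ALQ = 36.70° ✓; |LQ| = 9.300 ✓; ∠LQN = 100.7° ✓; |QN| = 16.40 ✓; ∠QNG = 108.8° ✓; |NG| = 6.300 ✗.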